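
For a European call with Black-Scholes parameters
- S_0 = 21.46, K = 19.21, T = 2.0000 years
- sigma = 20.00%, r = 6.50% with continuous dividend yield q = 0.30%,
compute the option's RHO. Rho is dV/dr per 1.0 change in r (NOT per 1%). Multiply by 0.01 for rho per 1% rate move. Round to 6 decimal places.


Answer: Rho = 25.452653

Derivation:
d1 = 0.9714224490; d2 = 0.6885797365
phi(d1) = 0.2488837596; exp(-qT) = 0.9940179641; exp(-rT) = 0.8780954309
N(d2) = 0.7544561118
Rho = K*T*exp(-rT)*N(d2) = 19.2100 * 2.0000 * 0.8780954309 * 0.7544561118 = 25.452653


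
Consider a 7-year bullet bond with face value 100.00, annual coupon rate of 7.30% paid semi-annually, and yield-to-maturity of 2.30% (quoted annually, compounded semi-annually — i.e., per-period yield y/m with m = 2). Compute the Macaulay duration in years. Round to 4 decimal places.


Coupon per period c = face * coupon_rate / m = 3.650000
Periods per year m = 2; per-period yield y/m = 0.011500
Number of cashflows N = 14
Cashflows (t years, CF_t, discount factor 1/(1+y/m)^(m*t), PV):
  t = 0.5000: CF_t = 3.650000, DF = 0.988631, PV = 3.608502
  t = 1.0000: CF_t = 3.650000, DF = 0.977391, PV = 3.567476
  t = 1.5000: CF_t = 3.650000, DF = 0.966279, PV = 3.526917
  t = 2.0000: CF_t = 3.650000, DF = 0.955293, PV = 3.486818
  t = 2.5000: CF_t = 3.650000, DF = 0.944432, PV = 3.447176
  t = 3.0000: CF_t = 3.650000, DF = 0.933694, PV = 3.407984
  t = 3.5000: CF_t = 3.650000, DF = 0.923079, PV = 3.369238
  t = 4.0000: CF_t = 3.650000, DF = 0.912584, PV = 3.330932
  t = 4.5000: CF_t = 3.650000, DF = 0.902209, PV = 3.293062
  t = 5.0000: CF_t = 3.650000, DF = 0.891951, PV = 3.255622
  t = 5.5000: CF_t = 3.650000, DF = 0.881810, PV = 3.218608
  t = 6.0000: CF_t = 3.650000, DF = 0.871785, PV = 3.182015
  t = 6.5000: CF_t = 3.650000, DF = 0.861873, PV = 3.145838
  t = 7.0000: CF_t = 103.650000, DF = 0.852075, PV = 88.317524
Price P = sum_t PV_t = 132.157712
Macaulay numerator sum_t t * PV_t:
  t * PV_t at t = 0.5000: 1.804251
  t * PV_t at t = 1.0000: 3.567476
  t * PV_t at t = 1.5000: 5.290375
  t * PV_t at t = 2.0000: 6.973637
  t * PV_t at t = 2.5000: 8.617939
  t * PV_t at t = 3.0000: 10.223952
  t * PV_t at t = 3.5000: 11.792332
  t * PV_t at t = 4.0000: 13.323728
  t * PV_t at t = 4.5000: 14.818778
  t * PV_t at t = 5.0000: 16.278111
  t * PV_t at t = 5.5000: 17.702345
  t * PV_t at t = 6.0000: 19.092090
  t * PV_t at t = 6.5000: 20.447946
  t * PV_t at t = 7.0000: 618.222671
Macaulay duration D = (sum_t t * PV_t) / P = 768.155631 / 132.157712 = 5.812416

Answer: Macaulay duration = 5.8124 years


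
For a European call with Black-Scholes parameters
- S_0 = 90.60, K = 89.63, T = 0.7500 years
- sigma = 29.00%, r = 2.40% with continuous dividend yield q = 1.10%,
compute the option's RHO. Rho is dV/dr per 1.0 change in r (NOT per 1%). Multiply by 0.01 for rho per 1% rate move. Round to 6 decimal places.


Answer: Rho = 31.855937

Derivation:
d1 = 0.2072553190; d2 = -0.0438920481
phi(d1) = 0.3904654005; exp(-qT) = 0.9917839379; exp(-rT) = 0.9821610324
N(d2) = 0.4824952269
Rho = K*T*exp(-rT)*N(d2) = 89.6300 * 0.7500 * 0.9821610324 * 0.4824952269 = 31.855937


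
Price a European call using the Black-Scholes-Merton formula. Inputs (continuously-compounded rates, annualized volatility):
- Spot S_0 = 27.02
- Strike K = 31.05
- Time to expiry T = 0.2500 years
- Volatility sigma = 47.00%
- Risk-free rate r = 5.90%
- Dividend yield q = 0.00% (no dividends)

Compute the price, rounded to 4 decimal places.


d1 = (ln(S/K) + (r - q + 0.5*sigma^2) * T) / (sigma * sqrt(T)) = -0.41131479
d2 = d1 - sigma * sqrt(T) = -0.64631479
exp(-rT) = 0.98535825; exp(-qT) = 1.00000000
C = S_0 * exp(-qT) * N(d1) - K * exp(-rT) * N(d2)
N(d1) = 0.34042086; N(d2) = 0.25903776
C = 27.0200 * 1.00000000 * 0.34042086 - 31.0500 * 0.98535825 * 0.25903776 = 1.2728

Answer: Price = 1.2728


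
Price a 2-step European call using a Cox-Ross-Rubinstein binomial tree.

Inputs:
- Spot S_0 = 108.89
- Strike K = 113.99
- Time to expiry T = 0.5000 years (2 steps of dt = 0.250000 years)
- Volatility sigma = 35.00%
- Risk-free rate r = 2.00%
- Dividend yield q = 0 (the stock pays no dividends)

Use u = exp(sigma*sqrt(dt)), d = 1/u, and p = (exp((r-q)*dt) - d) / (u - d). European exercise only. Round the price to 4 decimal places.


Answer: Price = V(0,0) = 8.8875

Derivation:
dt = T/N = 0.250000
u = exp(sigma*sqrt(dt)) = 1.191246; d = 1/u = 0.839457
p = (exp((r-q)*dt) - d) / (u - d) = 0.470610
Discount per step: exp(-r*dt) = 0.995012
Stock lattice S(k, i) with i counting down-moves:
  k=0: S(0,0) = 108.8900
  k=1: S(1,0) = 129.7148; S(1,1) = 91.4085
  k=2: S(2,0) = 154.5223; S(2,1) = 108.8900; S(2,2) = 76.7335
Terminal payoffs V(N, i) = max(S_T - K, 0):
  V(2,0) = 40.532265; V(2,1) = 0.000000; V(2,2) = 0.000000
Backward induction: V(k, i) = exp(-r*dt) * [p * V(k+1, i) + (1-p) * V(k+1, i+1)].
  V(1,0) = exp(-r*dt) * [p*40.532265 + (1-p)*0.000000] = 18.979751
  V(1,1) = exp(-r*dt) * [p*0.000000 + (1-p)*0.000000] = 0.000000
  V(0,0) = exp(-r*dt) * [p*18.979751 + (1-p)*0.000000] = 8.887511


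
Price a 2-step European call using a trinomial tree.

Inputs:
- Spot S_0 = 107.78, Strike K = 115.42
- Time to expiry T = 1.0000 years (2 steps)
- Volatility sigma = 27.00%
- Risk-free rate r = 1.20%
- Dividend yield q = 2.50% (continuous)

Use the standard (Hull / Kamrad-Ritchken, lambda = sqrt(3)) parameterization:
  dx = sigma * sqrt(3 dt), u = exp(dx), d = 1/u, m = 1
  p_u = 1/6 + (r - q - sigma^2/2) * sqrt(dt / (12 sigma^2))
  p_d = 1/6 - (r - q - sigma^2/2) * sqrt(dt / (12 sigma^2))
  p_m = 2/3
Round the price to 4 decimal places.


dt = T/N = 0.500000; dx = sigma*sqrt(3*dt) = 0.330681
u = exp(dx) = 1.391916; d = 1/u = 0.718434
p_u = 0.129282, p_m = 0.666667, p_d = 0.204052
Discount per step: exp(-r*dt) = 0.994018
Stock lattice S(k, j) with j the centered position index:
  k=0: S(0,+0) = 107.7800
  k=1: S(1,-1) = 77.4328; S(1,+0) = 107.7800; S(1,+1) = 150.0207
  k=2: S(2,-2) = 55.6304; S(2,-1) = 77.4328; S(2,+0) = 107.7800; S(2,+1) = 150.0207; S(2,+2) = 208.8162
Terminal payoffs V(N, j) = max(S_T - K, 0):
  V(2,-2) = 0.000000; V(2,-1) = 0.000000; V(2,+0) = 0.000000; V(2,+1) = 34.600691; V(2,+2) = 93.396180
Backward induction: V(k, j) = exp(-r*dt) * [p_u * V(k+1, j+1) + p_m * V(k+1, j) + p_d * V(k+1, j-1)]
  V(1,-1) = exp(-r*dt) * [p_u*0.000000 + p_m*0.000000 + p_d*0.000000] = 0.000000
  V(1,+0) = exp(-r*dt) * [p_u*34.600691 + p_m*0.000000 + p_d*0.000000] = 4.446477
  V(1,+1) = exp(-r*dt) * [p_u*93.396180 + p_m*34.600691 + p_d*0.000000] = 34.931327
  V(0,+0) = exp(-r*dt) * [p_u*34.931327 + p_m*4.446477 + p_d*0.000000] = 7.435552

Answer: Price = V(0,0) = 7.4356


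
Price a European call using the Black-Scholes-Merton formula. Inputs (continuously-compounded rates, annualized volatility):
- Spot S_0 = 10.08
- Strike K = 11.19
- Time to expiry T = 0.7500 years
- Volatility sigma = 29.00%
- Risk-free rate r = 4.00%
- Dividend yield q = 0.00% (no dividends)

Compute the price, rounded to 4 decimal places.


d1 = (ln(S/K) + (r - q + 0.5*sigma^2) * T) / (sigma * sqrt(T)) = -0.17093454
d2 = d1 - sigma * sqrt(T) = -0.42208191
exp(-rT) = 0.97044553; exp(-qT) = 1.00000000
C = S_0 * exp(-qT) * N(d1) - K * exp(-rT) * N(d2)
N(d1) = 0.43213762; N(d2) = 0.33648262
C = 10.0800 * 1.00000000 * 0.43213762 - 11.1900 * 0.97044553 * 0.33648262 = 0.7020

Answer: Price = 0.7020


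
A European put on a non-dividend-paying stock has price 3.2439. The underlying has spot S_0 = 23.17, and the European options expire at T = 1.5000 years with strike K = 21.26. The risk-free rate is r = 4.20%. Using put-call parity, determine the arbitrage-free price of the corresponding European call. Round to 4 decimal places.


Answer: Call price = 6.4520

Derivation:
Put-call parity: C - P = S_0 * exp(-qT) - K * exp(-rT).
S_0 * exp(-qT) = 23.1700 * 1.00000000 = 23.17000000
K * exp(-rT) = 21.2600 * 0.93894347 = 19.96193825
C = P + S*exp(-qT) - K*exp(-rT)
C = 3.2439 + 23.17000000 - 19.96193825 = 6.4520


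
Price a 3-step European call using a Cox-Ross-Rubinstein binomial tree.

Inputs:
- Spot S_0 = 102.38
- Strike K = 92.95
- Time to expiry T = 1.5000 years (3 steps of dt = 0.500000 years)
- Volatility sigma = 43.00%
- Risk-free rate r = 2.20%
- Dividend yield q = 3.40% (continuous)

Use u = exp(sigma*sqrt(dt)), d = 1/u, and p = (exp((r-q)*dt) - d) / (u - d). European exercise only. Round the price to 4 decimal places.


dt = T/N = 0.500000
u = exp(sigma*sqrt(dt)) = 1.355345; d = 1/u = 0.737820
p = (exp((r-q)*dt) - d) / (u - d) = 0.414879
Discount per step: exp(-r*dt) = 0.989060
Stock lattice S(k, i) with i counting down-moves:
  k=0: S(0,0) = 102.3800
  k=1: S(1,0) = 138.7602; S(1,1) = 75.5380
  k=2: S(2,0) = 188.0679; S(2,1) = 102.3800; S(2,2) = 55.7334
  k=3: S(3,0) = 254.8969; S(3,1) = 138.7602; S(3,2) = 75.5380; S(3,3) = 41.1212
Terminal payoffs V(N, i) = max(S_T - K, 0):
  V(3,0) = 161.946895; V(3,1) = 45.810205; V(3,2) = 0.000000; V(3,3) = 0.000000
Backward induction: V(k, i) = exp(-r*dt) * [p * V(k+1, i) + (1-p) * V(k+1, i+1)].
  V(2,0) = exp(-r*dt) * [p*161.946895 + (1-p)*45.810205] = 92.964642
  V(2,1) = exp(-r*dt) * [p*45.810205 + (1-p)*0.000000] = 18.797783
  V(2,2) = exp(-r*dt) * [p*0.000000 + (1-p)*0.000000] = 0.000000
  V(1,0) = exp(-r*dt) * [p*92.964642 + (1-p)*18.797783] = 49.025807
  V(1,1) = exp(-r*dt) * [p*18.797783 + (1-p)*0.000000] = 7.713492
  V(0,0) = exp(-r*dt) * [p*49.025807 + (1-p)*7.713492] = 24.581225

Answer: Price = V(0,0) = 24.5812


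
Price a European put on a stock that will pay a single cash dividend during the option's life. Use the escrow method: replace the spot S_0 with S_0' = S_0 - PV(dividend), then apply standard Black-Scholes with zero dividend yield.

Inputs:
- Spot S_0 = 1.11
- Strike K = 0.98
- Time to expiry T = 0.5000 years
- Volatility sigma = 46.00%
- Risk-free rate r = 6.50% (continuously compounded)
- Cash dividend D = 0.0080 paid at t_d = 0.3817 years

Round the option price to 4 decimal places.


Answer: Price = 0.0694

Derivation:
PV(D) = D * exp(-r * t_d) = 0.0080 * 0.97549475 = 0.00780396
S_0' = S_0 - PV(D) = 1.1100 - 0.00780396 = 1.10219604
d1 = (ln(S_0'/K) + (r + sigma^2/2)*T) / (sigma*sqrt(T)) = 0.62381360
d2 = d1 - sigma*sqrt(T) = 0.29854448
exp(-rT) = 0.96802245
N(-d1) = 0.26637501; N(-d2) = 0.38264382
P = K * exp(-rT) * N(-d2) - S_0' * N(-d1) = 0.9800 * 0.96802245 * 0.38264382 - 1.10219604 * 0.26637501 = 0.0694


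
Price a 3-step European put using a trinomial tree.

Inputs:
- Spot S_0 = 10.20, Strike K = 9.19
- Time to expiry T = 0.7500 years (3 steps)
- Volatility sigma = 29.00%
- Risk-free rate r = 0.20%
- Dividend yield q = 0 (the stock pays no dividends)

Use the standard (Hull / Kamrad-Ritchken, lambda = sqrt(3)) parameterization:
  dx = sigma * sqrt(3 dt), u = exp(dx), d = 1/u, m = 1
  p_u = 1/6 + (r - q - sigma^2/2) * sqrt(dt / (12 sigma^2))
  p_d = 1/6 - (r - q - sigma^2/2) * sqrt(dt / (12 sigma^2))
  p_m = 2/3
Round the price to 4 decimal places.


dt = T/N = 0.250000; dx = sigma*sqrt(3*dt) = 0.251147
u = exp(dx) = 1.285500; d = 1/u = 0.777908
p_u = 0.146733, p_m = 0.666667, p_d = 0.186600
Discount per step: exp(-r*dt) = 0.999500
Stock lattice S(k, j) with j the centered position index:
  k=0: S(0,+0) = 10.2000
  k=1: S(1,-1) = 7.9347; S(1,+0) = 10.2000; S(1,+1) = 13.1121
  k=2: S(2,-2) = 6.1724; S(2,-1) = 7.9347; S(2,+0) = 10.2000; S(2,+1) = 13.1121; S(2,+2) = 16.8556
  k=3: S(3,-3) = 4.8016; S(3,-2) = 6.1724; S(3,-1) = 7.9347; S(3,+0) = 10.2000; S(3,+1) = 13.1121; S(3,+2) = 16.8556; S(3,+3) = 21.6679
Terminal payoffs V(N, j) = max(K - S_T, 0):
  V(3,-3) = 4.388417; V(3,-2) = 3.017568; V(3,-1) = 1.255341; V(3,+0) = 0.000000; V(3,+1) = 0.000000; V(3,+2) = 0.000000; V(3,+3) = 0.000000
Backward induction: V(k, j) = exp(-r*dt) * [p_u * V(k+1, j+1) + p_m * V(k+1, j) + p_d * V(k+1, j-1)]
  V(2,-2) = exp(-r*dt) * [p_u*1.255341 + p_m*3.017568 + p_d*4.388417] = 3.013284
  V(2,-1) = exp(-r*dt) * [p_u*0.000000 + p_m*1.255341 + p_d*3.017568] = 1.399273
  V(2,+0) = exp(-r*dt) * [p_u*0.000000 + p_m*0.000000 + p_d*1.255341] = 0.234130
  V(2,+1) = exp(-r*dt) * [p_u*0.000000 + p_m*0.000000 + p_d*0.000000] = 0.000000
  V(2,+2) = exp(-r*dt) * [p_u*0.000000 + p_m*0.000000 + p_d*0.000000] = 0.000000
  V(1,-1) = exp(-r*dt) * [p_u*0.234130 + p_m*1.399273 + p_d*3.013284] = 1.528718
  V(1,+0) = exp(-r*dt) * [p_u*0.000000 + p_m*0.234130 + p_d*1.399273] = 0.416983
  V(1,+1) = exp(-r*dt) * [p_u*0.000000 + p_m*0.000000 + p_d*0.234130] = 0.043667
  V(0,+0) = exp(-r*dt) * [p_u*0.043667 + p_m*0.416983 + p_d*1.528718] = 0.569370

Answer: Price = V(0,0) = 0.5694


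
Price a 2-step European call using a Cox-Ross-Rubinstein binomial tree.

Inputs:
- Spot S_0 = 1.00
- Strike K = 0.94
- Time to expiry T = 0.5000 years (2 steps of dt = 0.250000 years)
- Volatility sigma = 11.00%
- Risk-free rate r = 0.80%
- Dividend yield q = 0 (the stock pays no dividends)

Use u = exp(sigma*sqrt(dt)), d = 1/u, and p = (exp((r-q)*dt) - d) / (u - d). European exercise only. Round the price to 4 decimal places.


dt = T/N = 0.250000
u = exp(sigma*sqrt(dt)) = 1.056541; d = 1/u = 0.946485
p = (exp((r-q)*dt) - d) / (u - d) = 0.504444
Discount per step: exp(-r*dt) = 0.998002
Stock lattice S(k, i) with i counting down-moves:
  k=0: S(0,0) = 1.0000
  k=1: S(1,0) = 1.0565; S(1,1) = 0.9465
  k=2: S(2,0) = 1.1163; S(2,1) = 1.0000; S(2,2) = 0.8958
Terminal payoffs V(N, i) = max(S_T - K, 0):
  V(2,0) = 0.176278; V(2,1) = 0.060000; V(2,2) = 0.000000
Backward induction: V(k, i) = exp(-r*dt) * [p * V(k+1, i) + (1-p) * V(k+1, i+1)].
  V(1,0) = exp(-r*dt) * [p*0.176278 + (1-p)*0.060000] = 0.118419
  V(1,1) = exp(-r*dt) * [p*0.060000 + (1-p)*0.000000] = 0.030206
  V(0,0) = exp(-r*dt) * [p*0.118419 + (1-p)*0.030206] = 0.074555

Answer: Price = V(0,0) = 0.0746


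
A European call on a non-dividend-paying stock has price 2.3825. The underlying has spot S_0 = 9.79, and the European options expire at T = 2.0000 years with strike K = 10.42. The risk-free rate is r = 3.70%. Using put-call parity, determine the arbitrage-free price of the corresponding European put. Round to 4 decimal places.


Put-call parity: C - P = S_0 * exp(-qT) - K * exp(-rT).
S_0 * exp(-qT) = 9.7900 * 1.00000000 = 9.79000000
K * exp(-rT) = 10.4200 * 0.92867169 = 9.67675905
P = C - S*exp(-qT) + K*exp(-rT)
P = 2.3825 - 9.79000000 + 9.67675905 = 2.2693

Answer: Put price = 2.2693


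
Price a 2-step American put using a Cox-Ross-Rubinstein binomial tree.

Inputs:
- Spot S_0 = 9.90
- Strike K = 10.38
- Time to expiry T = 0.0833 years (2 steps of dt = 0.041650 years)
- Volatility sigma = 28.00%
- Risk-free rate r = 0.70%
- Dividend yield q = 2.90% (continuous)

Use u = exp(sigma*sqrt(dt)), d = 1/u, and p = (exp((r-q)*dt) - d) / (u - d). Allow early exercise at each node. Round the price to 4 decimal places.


dt = T/N = 0.041650
u = exp(sigma*sqrt(dt)) = 1.058808; d = 1/u = 0.944459
p = (exp((r-q)*dt) - d) / (u - d) = 0.477709
Discount per step: exp(-r*dt) = 0.999708
Stock lattice S(k, i) with i counting down-moves:
  k=0: S(0,0) = 9.9000
  k=1: S(1,0) = 10.4822; S(1,1) = 9.3501
  k=2: S(2,0) = 11.0986; S(2,1) = 9.9000; S(2,2) = 8.8308
Terminal payoffs V(N, i) = max(K - S_T, 0):
  V(2,0) = 0.000000; V(2,1) = 0.480000; V(2,2) = 1.549178
Backward induction: V(k, i) = exp(-r*dt) * [p * V(k+1, i) + (1-p) * V(k+1, i+1)]; then take max(V_cont, immediate exercise) for American.
  V(1,0) = exp(-r*dt) * [p*0.000000 + (1-p)*0.480000] = 0.250627; exercise = 0.000000; V(1,0) = max -> 0.250627
  V(1,1) = exp(-r*dt) * [p*0.480000 + (1-p)*1.549178] = 1.038120; exercise = 1.029859; V(1,1) = max -> 1.038120
  V(0,0) = exp(-r*dt) * [p*0.250627 + (1-p)*1.038120] = 0.661735; exercise = 0.480000; V(0,0) = max -> 0.661735

Answer: Price = V(0,0) = 0.6617


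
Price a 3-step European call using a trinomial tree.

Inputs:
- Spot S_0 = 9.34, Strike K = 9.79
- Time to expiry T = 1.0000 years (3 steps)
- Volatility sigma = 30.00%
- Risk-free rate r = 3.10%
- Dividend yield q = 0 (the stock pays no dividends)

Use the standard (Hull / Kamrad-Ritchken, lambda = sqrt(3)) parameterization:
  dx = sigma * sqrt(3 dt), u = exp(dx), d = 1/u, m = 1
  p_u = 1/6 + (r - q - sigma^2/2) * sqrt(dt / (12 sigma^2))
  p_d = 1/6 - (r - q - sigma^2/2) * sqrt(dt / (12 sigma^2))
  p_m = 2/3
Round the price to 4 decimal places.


Answer: Price = V(0,0) = 1.0199

Derivation:
dt = T/N = 0.333333; dx = sigma*sqrt(3*dt) = 0.300000
u = exp(dx) = 1.349859; d = 1/u = 0.740818
p_u = 0.158889, p_m = 0.666667, p_d = 0.174444
Discount per step: exp(-r*dt) = 0.989720
Stock lattice S(k, j) with j the centered position index:
  k=0: S(0,+0) = 9.3400
  k=1: S(1,-1) = 6.9192; S(1,+0) = 9.3400; S(1,+1) = 12.6077
  k=2: S(2,-2) = 5.1259; S(2,-1) = 6.9192; S(2,+0) = 9.3400; S(2,+1) = 12.6077; S(2,+2) = 17.0186
  k=3: S(3,-3) = 3.7974; S(3,-2) = 5.1259; S(3,-1) = 6.9192; S(3,+0) = 9.3400; S(3,+1) = 12.6077; S(3,+2) = 17.0186; S(3,+3) = 22.9727
Terminal payoffs V(N, j) = max(S_T - K, 0):
  V(3,-3) = 0.000000; V(3,-2) = 0.000000; V(3,-1) = 0.000000; V(3,+0) = 0.000000; V(3,+1) = 2.817681; V(3,+2) = 7.228590; V(3,+3) = 13.182693
Backward induction: V(k, j) = exp(-r*dt) * [p_u * V(k+1, j+1) + p_m * V(k+1, j) + p_d * V(k+1, j-1)]
  V(2,-2) = exp(-r*dt) * [p_u*0.000000 + p_m*0.000000 + p_d*0.000000] = 0.000000
  V(2,-1) = exp(-r*dt) * [p_u*0.000000 + p_m*0.000000 + p_d*0.000000] = 0.000000
  V(2,+0) = exp(-r*dt) * [p_u*2.817681 + p_m*0.000000 + p_d*0.000000] = 0.443096
  V(2,+1) = exp(-r*dt) * [p_u*7.228590 + p_m*2.817681 + p_d*0.000000] = 2.995879
  V(2,+2) = exp(-r*dt) * [p_u*13.182693 + p_m*7.228590 + p_d*2.817681] = 7.329046
  V(1,-1) = exp(-r*dt) * [p_u*0.443096 + p_m*0.000000 + p_d*0.000000] = 0.069679
  V(1,+0) = exp(-r*dt) * [p_u*2.995879 + p_m*0.443096 + p_d*0.000000] = 0.763479
  V(1,+1) = exp(-r*dt) * [p_u*7.329046 + p_m*2.995879 + p_d*0.443096] = 3.205754
  V(0,+0) = exp(-r*dt) * [p_u*3.205754 + p_m*0.763479 + p_d*0.069679] = 1.019906


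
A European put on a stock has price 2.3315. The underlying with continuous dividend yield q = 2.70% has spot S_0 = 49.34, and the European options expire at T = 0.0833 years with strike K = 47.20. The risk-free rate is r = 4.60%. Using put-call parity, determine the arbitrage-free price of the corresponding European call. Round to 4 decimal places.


Answer: Call price = 4.5412

Derivation:
Put-call parity: C - P = S_0 * exp(-qT) - K * exp(-rT).
S_0 * exp(-qT) = 49.3400 * 0.99775343 = 49.22915410
K * exp(-rT) = 47.2000 * 0.99617553 = 47.01948511
C = P + S*exp(-qT) - K*exp(-rT)
C = 2.3315 + 49.22915410 - 47.01948511 = 4.5412


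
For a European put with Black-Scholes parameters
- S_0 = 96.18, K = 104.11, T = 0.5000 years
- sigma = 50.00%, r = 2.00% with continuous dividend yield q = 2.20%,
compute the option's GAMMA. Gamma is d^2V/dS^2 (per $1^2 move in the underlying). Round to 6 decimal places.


Answer: Gamma = 0.011589

Derivation:
d1 = -0.0501383868; d2 = -0.4036917774
phi(d1) = 0.3984411533; exp(-qT) = 0.9890602788; exp(-rT) = 0.9900498337
Gamma = exp(-qT) * phi(d1) / (S * sigma * sqrt(T)) = 0.9890602788 * 0.3984411533 / (96.1800 * 0.5000 * 0.7071067812) = 0.011589


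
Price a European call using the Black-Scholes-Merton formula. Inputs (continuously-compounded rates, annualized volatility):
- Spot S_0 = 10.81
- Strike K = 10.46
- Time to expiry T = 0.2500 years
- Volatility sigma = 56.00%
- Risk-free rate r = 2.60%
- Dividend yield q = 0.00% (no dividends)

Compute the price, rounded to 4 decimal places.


d1 = (ln(S/K) + (r - q + 0.5*sigma^2) * T) / (sigma * sqrt(T)) = 0.28076133
d2 = d1 - sigma * sqrt(T) = 0.00076133
exp(-rT) = 0.99352108; exp(-qT) = 1.00000000
C = S_0 * exp(-qT) * N(d1) - K * exp(-rT) * N(d2)
N(d1) = 0.61055327; N(d2) = 0.50030373
C = 10.8100 * 1.00000000 * 0.61055327 - 10.4600 * 0.99352108 * 0.50030373 = 1.4008

Answer: Price = 1.4008


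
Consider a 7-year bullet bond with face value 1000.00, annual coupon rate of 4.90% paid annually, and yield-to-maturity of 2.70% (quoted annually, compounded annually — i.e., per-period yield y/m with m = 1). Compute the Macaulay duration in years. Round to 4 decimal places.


Answer: Macaulay duration = 6.1576 years

Derivation:
Coupon per period c = face * coupon_rate / m = 49.000000
Periods per year m = 1; per-period yield y/m = 0.027000
Number of cashflows N = 7
Cashflows (t years, CF_t, discount factor 1/(1+y/m)^(m*t), PV):
  t = 1.0000: CF_t = 49.000000, DF = 0.973710, PV = 47.711782
  t = 2.0000: CF_t = 49.000000, DF = 0.948111, PV = 46.457431
  t = 3.0000: CF_t = 49.000000, DF = 0.923185, PV = 45.236058
  t = 4.0000: CF_t = 49.000000, DF = 0.898914, PV = 44.046794
  t = 5.0000: CF_t = 49.000000, DF = 0.875282, PV = 42.888797
  t = 6.0000: CF_t = 49.000000, DF = 0.852270, PV = 41.761243
  t = 7.0000: CF_t = 1049.000000, DF = 0.829864, PV = 870.527275
Price P = sum_t PV_t = 1138.629380
Macaulay numerator sum_t t * PV_t:
  t * PV_t at t = 1.0000: 47.711782
  t * PV_t at t = 2.0000: 92.914862
  t * PV_t at t = 3.0000: 135.708173
  t * PV_t at t = 4.0000: 176.187177
  t * PV_t at t = 5.0000: 214.443984
  t * PV_t at t = 6.0000: 250.567459
  t * PV_t at t = 7.0000: 6093.690928
Macaulay duration D = (sum_t t * PV_t) / P = 7011.224365 / 1138.629380 = 6.157600


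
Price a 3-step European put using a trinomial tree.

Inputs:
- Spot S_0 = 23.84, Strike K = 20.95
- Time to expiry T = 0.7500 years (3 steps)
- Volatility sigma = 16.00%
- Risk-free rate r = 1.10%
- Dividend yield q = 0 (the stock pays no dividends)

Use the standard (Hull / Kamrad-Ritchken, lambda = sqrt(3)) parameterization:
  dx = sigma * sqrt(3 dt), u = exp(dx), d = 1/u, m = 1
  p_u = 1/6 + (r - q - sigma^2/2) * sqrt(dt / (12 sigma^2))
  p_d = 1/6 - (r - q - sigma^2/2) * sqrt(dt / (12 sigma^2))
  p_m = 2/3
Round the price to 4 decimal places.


Answer: Price = V(0,0) = 0.2325

Derivation:
dt = T/N = 0.250000; dx = sigma*sqrt(3*dt) = 0.138564
u = exp(dx) = 1.148623; d = 1/u = 0.870607
p_u = 0.165043, p_m = 0.666667, p_d = 0.168290
Discount per step: exp(-r*dt) = 0.997254
Stock lattice S(k, j) with j the centered position index:
  k=0: S(0,+0) = 23.8400
  k=1: S(1,-1) = 20.7553; S(1,+0) = 23.8400; S(1,+1) = 27.3832
  k=2: S(2,-2) = 18.0697; S(2,-1) = 20.7553; S(2,+0) = 23.8400; S(2,+1) = 27.3832; S(2,+2) = 31.4530
  k=3: S(3,-3) = 15.7316; S(3,-2) = 18.0697; S(3,-1) = 20.7553; S(3,+0) = 23.8400; S(3,+1) = 27.3832; S(3,+2) = 31.4530; S(3,+3) = 36.1276
Terminal payoffs V(N, j) = max(K - S_T, 0):
  V(3,-3) = 5.218381; V(3,-2) = 2.880296; V(3,-1) = 0.194718; V(3,+0) = 0.000000; V(3,+1) = 0.000000; V(3,+2) = 0.000000; V(3,+3) = 0.000000
Backward induction: V(k, j) = exp(-r*dt) * [p_u * V(k+1, j+1) + p_m * V(k+1, j) + p_d * V(k+1, j-1)]
  V(2,-2) = exp(-r*dt) * [p_u*0.194718 + p_m*2.880296 + p_d*5.218381] = 2.822765
  V(2,-1) = exp(-r*dt) * [p_u*0.000000 + p_m*0.194718 + p_d*2.880296] = 0.612851
  V(2,+0) = exp(-r*dt) * [p_u*0.000000 + p_m*0.000000 + p_d*0.194718] = 0.032679
  V(2,+1) = exp(-r*dt) * [p_u*0.000000 + p_m*0.000000 + p_d*0.000000] = 0.000000
  V(2,+2) = exp(-r*dt) * [p_u*0.000000 + p_m*0.000000 + p_d*0.000000] = 0.000000
  V(1,-1) = exp(-r*dt) * [p_u*0.032679 + p_m*0.612851 + p_d*2.822765] = 0.886564
  V(1,+0) = exp(-r*dt) * [p_u*0.000000 + p_m*0.032679 + p_d*0.612851] = 0.124580
  V(1,+1) = exp(-r*dt) * [p_u*0.000000 + p_m*0.000000 + p_d*0.032679] = 0.005484
  V(0,+0) = exp(-r*dt) * [p_u*0.005484 + p_m*0.124580 + p_d*0.886564] = 0.232518


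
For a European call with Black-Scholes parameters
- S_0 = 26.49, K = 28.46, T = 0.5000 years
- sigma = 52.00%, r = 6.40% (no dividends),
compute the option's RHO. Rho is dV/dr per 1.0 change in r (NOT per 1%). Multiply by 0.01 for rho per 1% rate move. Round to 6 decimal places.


Answer: Rho = 5.308486

Derivation:
d1 = 0.0757901814; d2 = -0.2919053448
phi(d1) = 0.3977981318; exp(-qT) = 1.0000000000; exp(-rT) = 0.9685065821
N(d2) = 0.3851794984
Rho = K*T*exp(-rT)*N(d2) = 28.4600 * 0.5000 * 0.9685065821 * 0.3851794984 = 5.308486


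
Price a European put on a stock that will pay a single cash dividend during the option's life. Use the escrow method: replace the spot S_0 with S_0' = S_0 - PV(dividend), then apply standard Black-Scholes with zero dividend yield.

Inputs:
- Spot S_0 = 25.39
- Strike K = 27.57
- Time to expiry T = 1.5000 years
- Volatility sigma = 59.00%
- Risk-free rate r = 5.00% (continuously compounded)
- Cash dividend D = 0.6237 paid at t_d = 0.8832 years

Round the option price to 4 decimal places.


Answer: Price = 7.5041

Derivation:
PV(D) = D * exp(-r * t_d) = 0.6237 * 0.95680086 = 0.59675669
S_0' = S_0 - PV(D) = 25.3900 - 0.59675669 = 24.79324331
d1 = (ln(S_0'/K) + (r + sigma^2/2)*T) / (sigma*sqrt(T)) = 0.31818172
d2 = d1 - sigma*sqrt(T) = -0.40441775
exp(-rT) = 0.92774349
N(-d1) = 0.37517355; N(-d2) = 0.65704723
P = K * exp(-rT) * N(-d2) - S_0' * N(-d1) = 27.5700 * 0.92774349 * 0.65704723 - 24.79324331 * 0.37517355 = 7.5041


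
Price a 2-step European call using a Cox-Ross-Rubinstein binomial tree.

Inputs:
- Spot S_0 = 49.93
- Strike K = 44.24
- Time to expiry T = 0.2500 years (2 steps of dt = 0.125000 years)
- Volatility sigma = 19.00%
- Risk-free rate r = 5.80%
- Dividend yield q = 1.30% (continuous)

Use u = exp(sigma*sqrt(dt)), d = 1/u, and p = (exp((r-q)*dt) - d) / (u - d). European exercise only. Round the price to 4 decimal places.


Answer: Price = V(0,0) = 6.2953

Derivation:
dt = T/N = 0.125000
u = exp(sigma*sqrt(dt)) = 1.069483; d = 1/u = 0.935031
p = (exp((r-q)*dt) - d) / (u - d) = 0.525167
Discount per step: exp(-r*dt) = 0.992776
Stock lattice S(k, i) with i counting down-moves:
  k=0: S(0,0) = 49.9300
  k=1: S(1,0) = 53.3993; S(1,1) = 46.6861
  k=2: S(2,0) = 57.1096; S(2,1) = 49.9300; S(2,2) = 43.6530
Terminal payoffs V(N, i) = max(S_T - K, 0):
  V(2,0) = 12.869605; V(2,1) = 5.690000; V(2,2) = 0.000000
Backward induction: V(k, i) = exp(-r*dt) * [p * V(k+1, i) + (1-p) * V(k+1, i+1)].
  V(1,0) = exp(-r*dt) * [p*12.869605 + (1-p)*5.690000] = 9.392152
  V(1,1) = exp(-r*dt) * [p*5.690000 + (1-p)*0.000000] = 2.966615
  V(0,0) = exp(-r*dt) * [p*9.392152 + (1-p)*2.966615] = 6.295289


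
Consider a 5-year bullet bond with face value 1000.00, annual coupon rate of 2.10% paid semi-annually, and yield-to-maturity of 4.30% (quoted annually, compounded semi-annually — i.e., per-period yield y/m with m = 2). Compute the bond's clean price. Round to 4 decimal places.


Answer: Price = 901.9626

Derivation:
Coupon per period c = face * coupon_rate / m = 10.500000
Periods per year m = 2; per-period yield y/m = 0.021500
Number of cashflows N = 10
Cashflows (t years, CF_t, discount factor 1/(1+y/m)^(m*t), PV):
  t = 0.5000: CF_t = 10.500000, DF = 0.978953, PV = 10.279001
  t = 1.0000: CF_t = 10.500000, DF = 0.958348, PV = 10.062654
  t = 1.5000: CF_t = 10.500000, DF = 0.938177, PV = 9.850861
  t = 2.0000: CF_t = 10.500000, DF = 0.918431, PV = 9.643525
  t = 2.5000: CF_t = 10.500000, DF = 0.899100, PV = 9.440553
  t = 3.0000: CF_t = 10.500000, DF = 0.880177, PV = 9.241853
  t = 3.5000: CF_t = 10.500000, DF = 0.861651, PV = 9.047336
  t = 4.0000: CF_t = 10.500000, DF = 0.843515, PV = 8.856912
  t = 4.5000: CF_t = 10.500000, DF = 0.825762, PV = 8.670496
  t = 5.0000: CF_t = 1010.500000, DF = 0.808381, PV = 816.869363
Price P = sum_t PV_t = 901.962556


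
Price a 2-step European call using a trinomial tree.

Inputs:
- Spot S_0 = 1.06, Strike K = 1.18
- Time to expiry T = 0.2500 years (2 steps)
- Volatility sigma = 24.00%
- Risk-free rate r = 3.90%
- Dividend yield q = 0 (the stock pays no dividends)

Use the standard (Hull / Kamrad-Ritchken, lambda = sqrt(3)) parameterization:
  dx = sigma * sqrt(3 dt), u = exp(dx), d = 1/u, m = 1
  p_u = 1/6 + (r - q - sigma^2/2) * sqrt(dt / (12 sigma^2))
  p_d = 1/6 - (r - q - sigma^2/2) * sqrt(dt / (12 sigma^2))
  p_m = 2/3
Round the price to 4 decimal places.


Answer: Price = V(0,0) = 0.0178

Derivation:
dt = T/N = 0.125000; dx = sigma*sqrt(3*dt) = 0.146969
u = exp(dx) = 1.158319; d = 1/u = 0.863320
p_u = 0.171004, p_m = 0.666667, p_d = 0.162329
Discount per step: exp(-r*dt) = 0.995137
Stock lattice S(k, j) with j the centered position index:
  k=0: S(0,+0) = 1.0600
  k=1: S(1,-1) = 0.9151; S(1,+0) = 1.0600; S(1,+1) = 1.2278
  k=2: S(2,-2) = 0.7900; S(2,-1) = 0.9151; S(2,+0) = 1.0600; S(2,+1) = 1.2278; S(2,+2) = 1.4222
Terminal payoffs V(N, j) = max(S_T - K, 0):
  V(2,-2) = 0.000000; V(2,-1) = 0.000000; V(2,+0) = 0.000000; V(2,+1) = 0.047818; V(2,+2) = 0.242204
Backward induction: V(k, j) = exp(-r*dt) * [p_u * V(k+1, j+1) + p_m * V(k+1, j) + p_d * V(k+1, j-1)]
  V(1,-1) = exp(-r*dt) * [p_u*0.000000 + p_m*0.000000 + p_d*0.000000] = 0.000000
  V(1,+0) = exp(-r*dt) * [p_u*0.047818 + p_m*0.000000 + p_d*0.000000] = 0.008137
  V(1,+1) = exp(-r*dt) * [p_u*0.242204 + p_m*0.047818 + p_d*0.000000] = 0.072940
  V(0,+0) = exp(-r*dt) * [p_u*0.072940 + p_m*0.008137 + p_d*0.000000] = 0.017811


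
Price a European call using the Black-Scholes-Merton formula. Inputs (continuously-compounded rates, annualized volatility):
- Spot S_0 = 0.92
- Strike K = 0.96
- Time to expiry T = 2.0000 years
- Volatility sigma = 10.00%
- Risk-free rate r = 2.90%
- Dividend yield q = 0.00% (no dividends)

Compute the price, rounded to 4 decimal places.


Answer: Price = 0.0588

Derivation:
d1 = (ln(S/K) + (r - q + 0.5*sigma^2) * T) / (sigma * sqrt(T)) = 0.17989069
d2 = d1 - sigma * sqrt(T) = 0.03846934
exp(-rT) = 0.94364995; exp(-qT) = 1.00000000
C = S_0 * exp(-qT) * N(d1) - K * exp(-rT) * N(d2)
N(d1) = 0.57138081; N(d2) = 0.51534326
C = 0.9200 * 1.00000000 * 0.57138081 - 0.9600 * 0.94364995 * 0.51534326 = 0.0588


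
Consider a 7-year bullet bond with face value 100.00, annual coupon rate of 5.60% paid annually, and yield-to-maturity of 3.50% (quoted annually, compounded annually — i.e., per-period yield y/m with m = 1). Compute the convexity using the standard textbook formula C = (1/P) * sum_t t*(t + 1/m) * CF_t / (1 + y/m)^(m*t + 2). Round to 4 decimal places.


Coupon per period c = face * coupon_rate / m = 5.600000
Periods per year m = 1; per-period yield y/m = 0.035000
Number of cashflows N = 7
Cashflows (t years, CF_t, discount factor 1/(1+y/m)^(m*t), PV):
  t = 1.0000: CF_t = 5.600000, DF = 0.966184, PV = 5.410628
  t = 2.0000: CF_t = 5.600000, DF = 0.933511, PV = 5.227660
  t = 3.0000: CF_t = 5.600000, DF = 0.901943, PV = 5.050879
  t = 4.0000: CF_t = 5.600000, DF = 0.871442, PV = 4.880076
  t = 5.0000: CF_t = 5.600000, DF = 0.841973, PV = 4.715050
  t = 6.0000: CF_t = 5.600000, DF = 0.813501, PV = 4.555604
  t = 7.0000: CF_t = 105.600000, DF = 0.785991, PV = 83.000645
Price P = sum_t PV_t = 112.840542
Convexity numerator sum_t t*(t + 1/m) * CF_t / (1+y/m)^(m*t + 2):
  t = 1.0000: term = 10.101758
  t = 2.0000: term = 29.280459
  t = 3.0000: term = 56.580597
  t = 4.0000: term = 91.112072
  t = 5.0000: term = 132.046481
  t = 6.0000: term = 178.613598
  t = 7.0000: term = 4338.991477
Convexity = (1/P) * sum = 4836.726443 / 112.840542 = 42.863375

Answer: Convexity = 42.8634


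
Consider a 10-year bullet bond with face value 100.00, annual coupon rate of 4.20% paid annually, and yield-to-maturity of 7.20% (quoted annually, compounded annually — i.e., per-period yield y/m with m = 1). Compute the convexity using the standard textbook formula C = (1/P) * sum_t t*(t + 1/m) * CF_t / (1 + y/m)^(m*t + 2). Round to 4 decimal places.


Answer: Convexity = 72.3502

Derivation:
Coupon per period c = face * coupon_rate / m = 4.200000
Periods per year m = 1; per-period yield y/m = 0.072000
Number of cashflows N = 10
Cashflows (t years, CF_t, discount factor 1/(1+y/m)^(m*t), PV):
  t = 1.0000: CF_t = 4.200000, DF = 0.932836, PV = 3.917910
  t = 2.0000: CF_t = 4.200000, DF = 0.870183, PV = 3.654767
  t = 3.0000: CF_t = 4.200000, DF = 0.811738, PV = 3.409298
  t = 4.0000: CF_t = 4.200000, DF = 0.757218, PV = 3.180315
  t = 5.0000: CF_t = 4.200000, DF = 0.706360, PV = 2.966712
  t = 6.0000: CF_t = 4.200000, DF = 0.658918, PV = 2.767455
  t = 7.0000: CF_t = 4.200000, DF = 0.614662, PV = 2.581581
  t = 8.0000: CF_t = 4.200000, DF = 0.573379, PV = 2.408191
  t = 9.0000: CF_t = 4.200000, DF = 0.534868, PV = 2.246447
  t = 10.0000: CF_t = 104.200000, DF = 0.498944, PV = 51.990006
Price P = sum_t PV_t = 79.122683
Convexity numerator sum_t t*(t + 1/m) * CF_t / (1+y/m)^(m*t + 2):
  t = 1.0000: term = 6.818596
  t = 2.0000: term = 19.081891
  t = 3.0000: term = 35.600542
  t = 4.0000: term = 55.349101
  t = 5.0000: term = 77.447437
  t = 6.0000: term = 101.144040
  t = 7.0000: term = 125.801045
  t = 8.0000: term = 150.880784
  t = 9.0000: term = 175.933750
  t = 10.0000: term = 4976.488214
Convexity = (1/P) * sum = 5724.545400 / 79.122683 = 72.350244


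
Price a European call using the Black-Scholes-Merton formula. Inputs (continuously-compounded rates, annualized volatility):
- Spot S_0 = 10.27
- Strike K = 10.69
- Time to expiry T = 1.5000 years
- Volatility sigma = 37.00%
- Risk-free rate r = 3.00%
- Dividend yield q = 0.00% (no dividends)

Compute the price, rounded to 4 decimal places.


Answer: Price = 1.8617

Derivation:
d1 = (ln(S/K) + (r - q + 0.5*sigma^2) * T) / (sigma * sqrt(T)) = 0.23743125
d2 = d1 - sigma * sqrt(T) = -0.21572436
exp(-rT) = 0.95599748; exp(-qT) = 1.00000000
C = S_0 * exp(-qT) * N(d1) - K * exp(-rT) * N(d2)
N(d1) = 0.59383887; N(d2) = 0.41460131
C = 10.2700 * 1.00000000 * 0.59383887 - 10.6900 * 0.95599748 * 0.41460131 = 1.8617


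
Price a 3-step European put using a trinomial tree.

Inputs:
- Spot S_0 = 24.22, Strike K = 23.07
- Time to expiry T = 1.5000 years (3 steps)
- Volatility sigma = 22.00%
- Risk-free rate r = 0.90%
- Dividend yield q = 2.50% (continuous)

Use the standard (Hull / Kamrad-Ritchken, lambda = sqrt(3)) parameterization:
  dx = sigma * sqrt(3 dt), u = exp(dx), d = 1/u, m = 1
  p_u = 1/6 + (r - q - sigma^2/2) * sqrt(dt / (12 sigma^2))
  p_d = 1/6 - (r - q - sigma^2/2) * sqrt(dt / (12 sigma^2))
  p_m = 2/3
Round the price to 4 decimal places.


Answer: Price = V(0,0) = 2.1358

Derivation:
dt = T/N = 0.500000; dx = sigma*sqrt(3*dt) = 0.269444
u = exp(dx) = 1.309236; d = 1/u = 0.763804
p_u = 0.129368, p_m = 0.666667, p_d = 0.203966
Discount per step: exp(-r*dt) = 0.995510
Stock lattice S(k, j) with j the centered position index:
  k=0: S(0,+0) = 24.2200
  k=1: S(1,-1) = 18.4993; S(1,+0) = 24.2200; S(1,+1) = 31.7097
  k=2: S(2,-2) = 14.1299; S(2,-1) = 18.4993; S(2,+0) = 24.2200; S(2,+1) = 31.7097; S(2,+2) = 41.5155
  k=3: S(3,-3) = 10.7925; S(3,-2) = 14.1299; S(3,-1) = 18.4993; S(3,+0) = 24.2200; S(3,+1) = 31.7097; S(3,+2) = 41.5155; S(3,+3) = 54.3536
Terminal payoffs V(N, j) = max(K - S_T, 0):
  V(3,-3) = 12.277547; V(3,-2) = 8.940130; V(3,-1) = 4.570664; V(3,+0) = 0.000000; V(3,+1) = 0.000000; V(3,+2) = 0.000000; V(3,+3) = 0.000000
Backward induction: V(k, j) = exp(-r*dt) * [p_u * V(k+1, j+1) + p_m * V(k+1, j) + p_d * V(k+1, j-1)]
  V(2,-2) = exp(-r*dt) * [p_u*4.570664 + p_m*8.940130 + p_d*12.277547] = 9.014923
  V(2,-1) = exp(-r*dt) * [p_u*0.000000 + p_m*4.570664 + p_d*8.940130] = 4.848721
  V(2,+0) = exp(-r*dt) * [p_u*0.000000 + p_m*0.000000 + p_d*4.570664] = 0.928073
  V(2,+1) = exp(-r*dt) * [p_u*0.000000 + p_m*0.000000 + p_d*0.000000] = 0.000000
  V(2,+2) = exp(-r*dt) * [p_u*0.000000 + p_m*0.000000 + p_d*0.000000] = 0.000000
  V(1,-1) = exp(-r*dt) * [p_u*0.928073 + p_m*4.848721 + p_d*9.014923] = 5.167970
  V(1,+0) = exp(-r*dt) * [p_u*0.000000 + p_m*0.928073 + p_d*4.848721] = 1.600470
  V(1,+1) = exp(-r*dt) * [p_u*0.000000 + p_m*0.000000 + p_d*0.928073] = 0.188445
  V(0,+0) = exp(-r*dt) * [p_u*0.188445 + p_m*1.600470 + p_d*5.167970] = 2.135814


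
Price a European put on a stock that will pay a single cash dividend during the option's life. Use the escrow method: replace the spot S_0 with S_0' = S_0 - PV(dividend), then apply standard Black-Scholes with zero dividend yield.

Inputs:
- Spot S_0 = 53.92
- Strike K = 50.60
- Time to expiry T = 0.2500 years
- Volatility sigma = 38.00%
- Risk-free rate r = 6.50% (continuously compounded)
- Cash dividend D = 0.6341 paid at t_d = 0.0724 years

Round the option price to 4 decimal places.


Answer: Price = 2.3948

Derivation:
PV(D) = D * exp(-r * t_d) = 0.6341 * 0.99530506 = 0.63112294
S_0' = S_0 - PV(D) = 53.9200 - 0.63112294 = 53.28887706
d1 = (ln(S_0'/K) + (r + sigma^2/2)*T) / (sigma*sqrt(T)) = 0.45303183
d2 = d1 - sigma*sqrt(T) = 0.26303183
exp(-rT) = 0.98388132
N(-d1) = 0.32526291; N(-d2) = 0.39626302
P = K * exp(-rT) * N(-d2) - S_0' * N(-d1) = 50.6000 * 0.98388132 * 0.39626302 - 53.28887706 * 0.32526291 = 2.3948


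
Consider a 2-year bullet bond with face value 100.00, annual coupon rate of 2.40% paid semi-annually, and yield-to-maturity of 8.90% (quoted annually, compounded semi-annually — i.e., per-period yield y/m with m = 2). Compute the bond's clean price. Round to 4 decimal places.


Coupon per period c = face * coupon_rate / m = 1.200000
Periods per year m = 2; per-period yield y/m = 0.044500
Number of cashflows N = 4
Cashflows (t years, CF_t, discount factor 1/(1+y/m)^(m*t), PV):
  t = 0.5000: CF_t = 1.200000, DF = 0.957396, PV = 1.148875
  t = 1.0000: CF_t = 1.200000, DF = 0.916607, PV = 1.099928
  t = 1.5000: CF_t = 1.200000, DF = 0.877556, PV = 1.053067
  t = 2.0000: CF_t = 101.200000, DF = 0.840168, PV = 85.025019
Price P = sum_t PV_t = 88.326889

Answer: Price = 88.3269


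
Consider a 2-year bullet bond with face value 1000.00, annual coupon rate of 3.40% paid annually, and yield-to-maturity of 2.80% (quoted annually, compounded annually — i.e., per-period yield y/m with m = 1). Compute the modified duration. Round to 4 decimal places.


Answer: Modified duration = 1.9137

Derivation:
Coupon per period c = face * coupon_rate / m = 34.000000
Periods per year m = 1; per-period yield y/m = 0.028000
Number of cashflows N = 2
Cashflows (t years, CF_t, discount factor 1/(1+y/m)^(m*t), PV):
  t = 1.0000: CF_t = 34.000000, DF = 0.972763, PV = 33.073930
  t = 2.0000: CF_t = 1034.000000, DF = 0.946267, PV = 978.440249
Price P = sum_t PV_t = 1011.514179
First compute Macaulay numerator sum_t t * PV_t:
  t * PV_t at t = 1.0000: 33.073930
  t * PV_t at t = 2.0000: 1956.880498
Macaulay duration D = 1989.954428 / 1011.514179 = 1.967303
Modified duration = D / (1 + y/m) = 1.967303 / (1 + 0.028000) = 1.913718


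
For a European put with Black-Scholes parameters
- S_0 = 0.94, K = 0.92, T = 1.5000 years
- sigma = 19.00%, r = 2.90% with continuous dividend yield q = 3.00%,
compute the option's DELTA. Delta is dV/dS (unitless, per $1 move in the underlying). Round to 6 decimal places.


Answer: Delta = -0.401358

Derivation:
d1 = 0.2023244373; d2 = -0.0303770883
phi(d1) = 0.3908598895; exp(-qT) = 0.9559974818; exp(-rT) = 0.9574325541
N(-d1) = 0.4198315484
Delta = -exp(-qT) * N(-d1) = -0.9559974818 * 0.4198315484 = -0.401358


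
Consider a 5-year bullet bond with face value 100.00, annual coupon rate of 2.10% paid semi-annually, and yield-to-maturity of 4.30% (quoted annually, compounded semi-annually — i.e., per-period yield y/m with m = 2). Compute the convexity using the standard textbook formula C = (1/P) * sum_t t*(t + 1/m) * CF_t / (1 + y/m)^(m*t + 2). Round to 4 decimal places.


Coupon per period c = face * coupon_rate / m = 1.050000
Periods per year m = 2; per-period yield y/m = 0.021500
Number of cashflows N = 10
Cashflows (t years, CF_t, discount factor 1/(1+y/m)^(m*t), PV):
  t = 0.5000: CF_t = 1.050000, DF = 0.978953, PV = 1.027900
  t = 1.0000: CF_t = 1.050000, DF = 0.958348, PV = 1.006265
  t = 1.5000: CF_t = 1.050000, DF = 0.938177, PV = 0.985086
  t = 2.0000: CF_t = 1.050000, DF = 0.918431, PV = 0.964353
  t = 2.5000: CF_t = 1.050000, DF = 0.899100, PV = 0.944055
  t = 3.0000: CF_t = 1.050000, DF = 0.880177, PV = 0.924185
  t = 3.5000: CF_t = 1.050000, DF = 0.861651, PV = 0.904734
  t = 4.0000: CF_t = 1.050000, DF = 0.843515, PV = 0.885691
  t = 4.5000: CF_t = 1.050000, DF = 0.825762, PV = 0.867050
  t = 5.0000: CF_t = 101.050000, DF = 0.808381, PV = 81.686936
Price P = sum_t PV_t = 90.196256
Convexity numerator sum_t t*(t + 1/m) * CF_t / (1+y/m)^(m*t + 2):
  t = 0.5000: term = 0.492543
  t = 1.0000: term = 1.446529
  t = 1.5000: term = 2.832166
  t = 2.0000: term = 4.620927
  t = 2.5000: term = 6.785502
  t = 3.0000: term = 9.299758
  t = 3.5000: term = 12.138695
  t = 4.0000: term = 15.278408
  t = 4.5000: term = 18.696045
  t = 5.0000: term = 2152.824167
Convexity = (1/P) * sum = 2224.414738 / 90.196256 = 24.661941

Answer: Convexity = 24.6619


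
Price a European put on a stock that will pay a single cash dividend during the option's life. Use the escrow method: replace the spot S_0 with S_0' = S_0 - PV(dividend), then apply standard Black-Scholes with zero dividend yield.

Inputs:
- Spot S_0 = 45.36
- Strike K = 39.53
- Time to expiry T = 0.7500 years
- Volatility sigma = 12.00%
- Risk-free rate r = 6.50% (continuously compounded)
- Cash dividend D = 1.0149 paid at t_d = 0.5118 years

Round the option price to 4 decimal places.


Answer: Price = 0.1028

Derivation:
PV(D) = D * exp(-r * t_d) = 1.0149 * 0.96728026 = 0.98169274
S_0' = S_0 - PV(D) = 45.3600 - 0.98169274 = 44.37830726
d1 = (ln(S_0'/K) + (r + sigma^2/2)*T) / (sigma*sqrt(T)) = 1.63429480
d2 = d1 - sigma*sqrt(T) = 1.53037175
exp(-rT) = 0.95241920
N(-d1) = 0.05109848; N(-d2) = 0.06296237
P = K * exp(-rT) * N(-d2) - S_0' * N(-d1) = 39.5300 * 0.95241920 * 0.06296237 - 44.37830726 * 0.05109848 = 0.1028
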